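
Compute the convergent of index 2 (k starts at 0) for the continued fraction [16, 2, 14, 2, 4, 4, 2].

Using pₖ = aₖpₖ₋₁ + pₖ₋₂, qₖ = aₖqₖ₋₁ + qₖ₋₂ (with p₋₁=1, p₋₂=0, q₋₁=0, q₋₂=1):
  k=0: a=16, p=16, q=1
  k=1: a=2, p=33, q=2
  k=2: a=14, p=478, q=29

478/29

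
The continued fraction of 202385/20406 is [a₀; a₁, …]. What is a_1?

202385 = 9·20406 + 18731   →  a_0 = 9
20406 = 1·18731 + 1675   →  a_1 = 1

1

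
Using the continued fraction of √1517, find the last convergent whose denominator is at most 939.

√1517 = [38; 1, 18, 2, 18, 1, 76, …] (period length 6).
Convergents:
  p_0/q_0 = 38/1
  p_1/q_1 = 39/1
  p_2/q_2 = 740/19
  p_3/q_3 = 1519/39
  p_4/q_4 = 28082/721
  p_5/q_5 = 29601/760
  p_6/q_6 = 2277758/58481
q_5 = 760 ≤ 939 < 58481 = q_6, so the answer is 29601/760.

29601/760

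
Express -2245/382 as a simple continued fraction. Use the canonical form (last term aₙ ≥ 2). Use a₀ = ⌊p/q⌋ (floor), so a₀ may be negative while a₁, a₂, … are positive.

-2245 = -6×382 + 47
382 = 8×47 + 6
47 = 7×6 + 5
6 = 1×5 + 1
5 = 5×1 + 0  (stop)
So -2245/382 = [-6; 8, 7, 1, 5].

[-6; 8, 7, 1, 5]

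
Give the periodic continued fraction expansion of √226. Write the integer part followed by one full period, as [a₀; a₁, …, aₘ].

[15; 30]

a₀ = ⌊√226⌋ = 15.
With m₀=0, d₀=1 and mₖ₊₁ = dₖaₖ − mₖ, dₖ₊₁ = (n − mₖ₊₁²)/dₖ, aₖ₊₁ = ⌊(a₀+mₖ₊₁)/dₖ₊₁⌋:
  k=1: m=15, d=1, a=30
d=1 and a=2a₀=30 at k=1, so the next step gives (m, d) = (15, 1) again — its k=1 value — and the period has length 1.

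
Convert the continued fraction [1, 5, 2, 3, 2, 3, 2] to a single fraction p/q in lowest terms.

Fold from the inside: start with 2/1.
  3 + 1/2 = 7/2
  2 + 2/7 = 16/7
  3 + 7/16 = 55/16
  2 + 16/55 = 126/55
  5 + 55/126 = 685/126
  1 + 126/685 = 811/685

811/685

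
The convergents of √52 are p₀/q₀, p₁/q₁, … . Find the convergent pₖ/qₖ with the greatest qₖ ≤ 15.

√52 = [7; 4, 1, 2, 1, 4, 14, …] (period length 6).
Convergents:
  p_0/q_0 = 7/1
  p_1/q_1 = 29/4
  p_2/q_2 = 36/5
  p_3/q_3 = 101/14
  p_4/q_4 = 137/19
q_3 = 14 ≤ 15 < 19 = q_4, so the answer is 101/14.

101/14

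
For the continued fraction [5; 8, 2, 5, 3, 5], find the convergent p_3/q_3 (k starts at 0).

476/93

Using pₖ = aₖpₖ₋₁ + pₖ₋₂, qₖ = aₖqₖ₋₁ + qₖ₋₂ (with p₋₁=1, p₋₂=0, q₋₁=0, q₋₂=1):
  k=0: a=5, p=5, q=1
  k=1: a=8, p=41, q=8
  k=2: a=2, p=87, q=17
  k=3: a=5, p=476, q=93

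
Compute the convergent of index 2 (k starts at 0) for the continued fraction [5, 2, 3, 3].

Using pₖ = aₖpₖ₋₁ + pₖ₋₂, qₖ = aₖqₖ₋₁ + qₖ₋₂ (with p₋₁=1, p₋₂=0, q₋₁=0, q₋₂=1):
  k=0: a=5, p=5, q=1
  k=1: a=2, p=11, q=2
  k=2: a=3, p=38, q=7

38/7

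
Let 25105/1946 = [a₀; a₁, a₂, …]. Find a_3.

25105 = 12·1946 + 1753   →  a_0 = 12
1946 = 1·1753 + 193   →  a_1 = 1
1753 = 9·193 + 16   →  a_2 = 9
193 = 12·16 + 1   →  a_3 = 12

12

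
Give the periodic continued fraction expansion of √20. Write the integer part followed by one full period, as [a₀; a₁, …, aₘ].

[4; 2, 8]

a₀ = ⌊√20⌋ = 4.
With m₀=0, d₀=1 and mₖ₊₁ = dₖaₖ − mₖ, dₖ₊₁ = (n − mₖ₊₁²)/dₖ, aₖ₊₁ = ⌊(a₀+mₖ₊₁)/dₖ₊₁⌋:
  k=1: m=4, d=4, a=2
  k=2: m=4, d=1, a=8
d=1 and a=2a₀=8 at k=2, so the next step gives (m, d) = (4, 4) again — its k=1 value — and the period has length 2.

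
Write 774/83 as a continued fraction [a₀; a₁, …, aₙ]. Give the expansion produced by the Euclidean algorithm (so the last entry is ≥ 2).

[9; 3, 13, 2]

774 = 9*83 + 27
83 = 3*27 + 2
27 = 13*2 + 1
2 = 2*1 + 0  (stop)
So 774/83 = [9; 3, 13, 2].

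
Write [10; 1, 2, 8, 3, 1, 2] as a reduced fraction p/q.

3033/284

Fold from the inside: start with 2/1.
  1 + 1/2 = 3/2
  3 + 2/3 = 11/3
  8 + 3/11 = 91/11
  2 + 11/91 = 193/91
  1 + 91/193 = 284/193
  10 + 193/284 = 3033/284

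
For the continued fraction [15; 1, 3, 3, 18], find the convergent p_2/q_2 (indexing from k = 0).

63/4

Using pₖ = aₖpₖ₋₁ + pₖ₋₂, qₖ = aₖqₖ₋₁ + qₖ₋₂ (with p₋₁=1, p₋₂=0, q₋₁=0, q₋₂=1):
  k=0: a=15, p=15, q=1
  k=1: a=1, p=16, q=1
  k=2: a=3, p=63, q=4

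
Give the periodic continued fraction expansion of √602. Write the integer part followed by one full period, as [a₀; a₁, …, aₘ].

a₀ = ⌊√602⌋ = 24.
With m₀=0, d₀=1 and mₖ₊₁ = dₖaₖ − mₖ, dₖ₊₁ = (n − mₖ₊₁²)/dₖ, aₖ₊₁ = ⌊(a₀+mₖ₊₁)/dₖ₊₁⌋:
  k=1: m=24, d=26, a=1
  k=2: m=2, d=23, a=1
  k=3: m=21, d=7, a=6
  k=4: m=21, d=23, a=1
  k=5: m=2, d=26, a=1
  k=6: m=24, d=1, a=48
d=1 and a=2a₀=48 at k=6, so the next step gives (m, d) = (24, 26) again — its k=1 value — and the period has length 6.

[24; 1, 1, 6, 1, 1, 48]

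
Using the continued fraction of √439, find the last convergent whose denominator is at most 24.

440/21

√439 = [20; 1, 19, 1, 40, …] (period length 4).
Convergents:
  p_0/q_0 = 20/1
  p_1/q_1 = 21/1
  p_2/q_2 = 419/20
  p_3/q_3 = 440/21
  p_4/q_4 = 18019/860
q_3 = 21 ≤ 24 < 860 = q_4, so the answer is 440/21.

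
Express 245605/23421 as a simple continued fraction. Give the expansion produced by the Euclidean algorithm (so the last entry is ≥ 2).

245605 = 10·23421 + 11395
23421 = 2·11395 + 631
11395 = 18·631 + 37
631 = 17·37 + 2
37 = 18·2 + 1
2 = 2·1 + 0  (stop)
So 245605/23421 = [10; 2, 18, 17, 18, 2].

[10; 2, 18, 17, 18, 2]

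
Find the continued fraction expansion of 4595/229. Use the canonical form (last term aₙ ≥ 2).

4595 = 20×229 + 15
229 = 15×15 + 4
15 = 3×4 + 3
4 = 1×3 + 1
3 = 3×1 + 0  (stop)
So 4595/229 = [20; 15, 3, 1, 3].

[20; 15, 3, 1, 3]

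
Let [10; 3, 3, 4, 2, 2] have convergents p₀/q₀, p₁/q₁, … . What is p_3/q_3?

443/43

Using pₖ = aₖpₖ₋₁ + pₖ₋₂, qₖ = aₖqₖ₋₁ + qₖ₋₂ (with p₋₁=1, p₋₂=0, q₋₁=0, q₋₂=1):
  k=0: a=10, p=10, q=1
  k=1: a=3, p=31, q=3
  k=2: a=3, p=103, q=10
  k=3: a=4, p=443, q=43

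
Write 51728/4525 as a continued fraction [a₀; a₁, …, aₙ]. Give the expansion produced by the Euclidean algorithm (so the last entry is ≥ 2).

51728 = 11*4525 + 1953
4525 = 2*1953 + 619
1953 = 3*619 + 96
619 = 6*96 + 43
96 = 2*43 + 10
43 = 4*10 + 3
10 = 3*3 + 1
3 = 3*1 + 0  (stop)
So 51728/4525 = [11; 2, 3, 6, 2, 4, 3, 3].

[11; 2, 3, 6, 2, 4, 3, 3]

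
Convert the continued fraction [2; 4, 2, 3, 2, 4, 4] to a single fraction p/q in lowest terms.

Using pₖ = aₖpₖ₋₁ + pₖ₋₂ and qₖ = aₖqₖ₋₁ + qₖ₋₂:
  k=0: a=2, p=2, q=1
  k=1: a=4, p=9, q=4
  k=2: a=2, p=20, q=9
  k=3: a=3, p=69, q=31
  k=4: a=2, p=158, q=71
  k=5: a=4, p=701, q=315
  k=6: a=4, p=2962, q=1331

2962/1331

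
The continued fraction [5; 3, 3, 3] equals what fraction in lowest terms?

175/33

Fold from the inside: start with 3/1.
  3 + 1/3 = 10/3
  3 + 3/10 = 33/10
  5 + 10/33 = 175/33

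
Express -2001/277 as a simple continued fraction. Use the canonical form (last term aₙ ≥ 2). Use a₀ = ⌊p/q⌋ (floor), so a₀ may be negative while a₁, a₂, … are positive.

-2001 = -8*277 + 215
277 = 1*215 + 62
215 = 3*62 + 29
62 = 2*29 + 4
29 = 7*4 + 1
4 = 4*1 + 0  (stop)
So -2001/277 = [-8; 1, 3, 2, 7, 4].

[-8; 1, 3, 2, 7, 4]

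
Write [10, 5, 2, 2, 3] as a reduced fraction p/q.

Using pₖ = aₖpₖ₋₁ + pₖ₋₂ and qₖ = aₖqₖ₋₁ + qₖ₋₂:
  k=0: a=10, p=10, q=1
  k=1: a=5, p=51, q=5
  k=2: a=2, p=112, q=11
  k=3: a=2, p=275, q=27
  k=4: a=3, p=937, q=92

937/92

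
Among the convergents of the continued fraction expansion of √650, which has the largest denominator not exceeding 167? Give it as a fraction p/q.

2575/101

√650 = [25; 2, 50, …] (period length 2).
Convergents:
  p_0/q_0 = 25/1
  p_1/q_1 = 51/2
  p_2/q_2 = 2575/101
  p_3/q_3 = 5201/204
q_2 = 101 ≤ 167 < 204 = q_3, so the answer is 2575/101.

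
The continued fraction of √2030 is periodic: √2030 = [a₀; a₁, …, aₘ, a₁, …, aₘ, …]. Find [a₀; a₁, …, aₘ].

a₀ = ⌊√2030⌋ = 45.
With m₀=0, d₀=1 and mₖ₊₁ = dₖaₖ − mₖ, dₖ₊₁ = (n − mₖ₊₁²)/dₖ, aₖ₊₁ = ⌊(a₀+mₖ₊₁)/dₖ₊₁⌋:
  k=1: m=45, d=5, a=18
  k=2: m=45, d=1, a=90
d=1 and a=2a₀=90 at k=2, so the next step gives (m, d) = (45, 5) again — its k=1 value — and the period has length 2.

[45; 18, 90]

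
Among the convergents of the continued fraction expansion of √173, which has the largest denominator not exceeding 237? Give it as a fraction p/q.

√173 = [13; 6, 1, 1, 6, 26, …] (period length 5).
Convergents:
  p_0/q_0 = 13/1
  p_1/q_1 = 79/6
  p_2/q_2 = 92/7
  p_3/q_3 = 171/13
  p_4/q_4 = 1118/85
  p_5/q_5 = 29239/2223
q_4 = 85 ≤ 237 < 2223 = q_5, so the answer is 1118/85.

1118/85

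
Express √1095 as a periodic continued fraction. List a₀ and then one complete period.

a₀ = ⌊√1095⌋ = 33.

[33; 11, 66]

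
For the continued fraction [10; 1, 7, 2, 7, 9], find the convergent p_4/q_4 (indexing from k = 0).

Using pₖ = aₖpₖ₋₁ + pₖ₋₂, qₖ = aₖqₖ₋₁ + qₖ₋₂ (with p₋₁=1, p₋₂=0, q₋₁=0, q₋₂=1):
  k=0: a=10, p=10, q=1
  k=1: a=1, p=11, q=1
  k=2: a=7, p=87, q=8
  k=3: a=2, p=185, q=17
  k=4: a=7, p=1382, q=127

1382/127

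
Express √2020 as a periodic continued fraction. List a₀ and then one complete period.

a₀ = ⌊√2020⌋ = 44.
With m₀=0, d₀=1 and mₖ₊₁ = dₖaₖ − mₖ, dₖ₊₁ = (n − mₖ₊₁²)/dₖ, aₖ₊₁ = ⌊(a₀+mₖ₊₁)/dₖ₊₁⌋:
  k=1: m=44, d=84, a=1
  k=2: m=40, d=5, a=16
  k=3: m=40, d=84, a=1
  k=4: m=44, d=1, a=88
d=1 and a=2a₀=88 at k=4, so the next step gives (m, d) = (44, 84) again — its k=1 value — and the period has length 4.

[44; 1, 16, 1, 88]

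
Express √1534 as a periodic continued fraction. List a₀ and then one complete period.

[39; 6, 78]

a₀ = ⌊√1534⌋ = 39.
With m₀=0, d₀=1 and mₖ₊₁ = dₖaₖ − mₖ, dₖ₊₁ = (n − mₖ₊₁²)/dₖ, aₖ₊₁ = ⌊(a₀+mₖ₊₁)/dₖ₊₁⌋:
  k=1: m=39, d=13, a=6
  k=2: m=39, d=1, a=78
d=1 and a=2a₀=78 at k=2, so the next step gives (m, d) = (39, 13) again — its k=1 value — and the period has length 2.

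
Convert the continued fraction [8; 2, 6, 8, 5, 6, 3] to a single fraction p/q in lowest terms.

Fold from the inside: start with 3/1.
  6 + 1/3 = 19/3
  5 + 3/19 = 98/19
  8 + 19/98 = 803/98
  6 + 98/803 = 4916/803
  2 + 803/4916 = 10635/4916
  8 + 4916/10635 = 89996/10635

89996/10635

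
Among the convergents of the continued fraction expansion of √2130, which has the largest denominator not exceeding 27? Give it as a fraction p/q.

√2130 = [46; 6, 1, 1, 2, 1, 1, 6, 92, …] (period length 8).
Convergents:
  p_0/q_0 = 46/1
  p_1/q_1 = 277/6
  p_2/q_2 = 323/7
  p_3/q_3 = 600/13
  p_4/q_4 = 1523/33
q_3 = 13 ≤ 27 < 33 = q_4, so the answer is 600/13.

600/13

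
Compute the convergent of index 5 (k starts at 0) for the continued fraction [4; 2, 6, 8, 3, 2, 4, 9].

Using pₖ = aₖpₖ₋₁ + pₖ₋₂, qₖ = aₖqₖ₋₁ + qₖ₋₂ (with p₋₁=1, p₋₂=0, q₋₁=0, q₋₂=1):
  k=0: a=4, p=4, q=1
  k=1: a=2, p=9, q=2
  k=2: a=6, p=58, q=13
  k=3: a=8, p=473, q=106
  k=4: a=3, p=1477, q=331
  k=5: a=2, p=3427, q=768

3427/768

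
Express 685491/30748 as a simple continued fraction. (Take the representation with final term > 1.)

[22; 3, 2, 2, 12, 16, 9]

685491 = 22·30748 + 9035
30748 = 3·9035 + 3643
9035 = 2·3643 + 1749
3643 = 2·1749 + 145
1749 = 12·145 + 9
145 = 16·9 + 1
9 = 9·1 + 0  (stop)
So 685491/30748 = [22; 3, 2, 2, 12, 16, 9].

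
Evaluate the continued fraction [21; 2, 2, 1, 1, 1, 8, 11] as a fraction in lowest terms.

Fold from the inside: start with 11/1.
  8 + 1/11 = 89/11
  1 + 11/89 = 100/89
  1 + 89/100 = 189/100
  1 + 100/189 = 289/189
  2 + 189/289 = 767/289
  2 + 289/767 = 1823/767
  21 + 767/1823 = 39050/1823

39050/1823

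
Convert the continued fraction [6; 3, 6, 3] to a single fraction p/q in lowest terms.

Using pₖ = aₖpₖ₋₁ + pₖ₋₂ and qₖ = aₖqₖ₋₁ + qₖ₋₂:
  k=0: a=6, p=6, q=1
  k=1: a=3, p=19, q=3
  k=2: a=6, p=120, q=19
  k=3: a=3, p=379, q=60

379/60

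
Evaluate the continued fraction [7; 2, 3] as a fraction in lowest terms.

Using pₖ = aₖpₖ₋₁ + pₖ₋₂ and qₖ = aₖqₖ₋₁ + qₖ₋₂:
  k=0: a=7, p=7, q=1
  k=1: a=2, p=15, q=2
  k=2: a=3, p=52, q=7

52/7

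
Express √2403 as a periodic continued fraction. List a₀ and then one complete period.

a₀ = ⌊√2403⌋ = 49.

[49; 49, 98]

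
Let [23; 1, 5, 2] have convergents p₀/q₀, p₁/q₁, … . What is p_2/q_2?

143/6

Using pₖ = aₖpₖ₋₁ + pₖ₋₂, qₖ = aₖqₖ₋₁ + qₖ₋₂ (with p₋₁=1, p₋₂=0, q₋₁=0, q₋₂=1):
  k=0: a=23, p=23, q=1
  k=1: a=1, p=24, q=1
  k=2: a=5, p=143, q=6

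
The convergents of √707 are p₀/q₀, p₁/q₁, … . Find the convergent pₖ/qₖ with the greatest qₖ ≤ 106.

2526/95

√707 = [26; 1, 1, 2, 3, 2, 1, 1, 52, …] (period length 8).
Convergents:
  p_0/q_0 = 26/1
  p_1/q_1 = 27/1
  p_2/q_2 = 53/2
  p_3/q_3 = 133/5
  p_4/q_4 = 452/17
  p_5/q_5 = 1037/39
  p_6/q_6 = 1489/56
  p_7/q_7 = 2526/95
  p_8/q_8 = 132841/4996
q_7 = 95 ≤ 106 < 4996 = q_8, so the answer is 2526/95.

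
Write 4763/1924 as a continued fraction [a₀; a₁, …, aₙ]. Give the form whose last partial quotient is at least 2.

[2; 2, 9, 1, 2, 1, 3, 6]

4763 = 2*1924 + 915
1924 = 2*915 + 94
915 = 9*94 + 69
94 = 1*69 + 25
69 = 2*25 + 19
25 = 1*19 + 6
19 = 3*6 + 1
6 = 6*1 + 0  (stop)
So 4763/1924 = [2; 2, 9, 1, 2, 1, 3, 6].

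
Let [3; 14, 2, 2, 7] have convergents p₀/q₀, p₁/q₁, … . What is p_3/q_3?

Using pₖ = aₖpₖ₋₁ + pₖ₋₂, qₖ = aₖqₖ₋₁ + qₖ₋₂ (with p₋₁=1, p₋₂=0, q₋₁=0, q₋₂=1):
  k=0: a=3, p=3, q=1
  k=1: a=14, p=43, q=14
  k=2: a=2, p=89, q=29
  k=3: a=2, p=221, q=72

221/72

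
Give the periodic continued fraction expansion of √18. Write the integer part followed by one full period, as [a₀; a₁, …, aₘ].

a₀ = ⌊√18⌋ = 4.
With m₀=0, d₀=1 and mₖ₊₁ = dₖaₖ − mₖ, dₖ₊₁ = (n − mₖ₊₁²)/dₖ, aₖ₊₁ = ⌊(a₀+mₖ₊₁)/dₖ₊₁⌋:
  k=1: m=4, d=2, a=4
  k=2: m=4, d=1, a=8
d=1 and a=2a₀=8 at k=2, so the next step gives (m, d) = (4, 2) again — its k=1 value — and the period has length 2.

[4; 4, 8]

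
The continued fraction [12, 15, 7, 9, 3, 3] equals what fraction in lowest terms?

Using pₖ = aₖpₖ₋₁ + pₖ₋₂ and qₖ = aₖqₖ₋₁ + qₖ₋₂:
  k=0: a=12, p=12, q=1
  k=1: a=15, p=181, q=15
  k=2: a=7, p=1279, q=106
  k=3: a=9, p=11692, q=969
  k=4: a=3, p=36355, q=3013
  k=5: a=3, p=120757, q=10008

120757/10008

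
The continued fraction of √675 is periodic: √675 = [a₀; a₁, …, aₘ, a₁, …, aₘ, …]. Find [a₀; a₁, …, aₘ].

[25; 1, 50]

a₀ = ⌊√675⌋ = 25.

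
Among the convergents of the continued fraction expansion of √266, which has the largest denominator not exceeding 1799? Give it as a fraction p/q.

22132/1357

√266 = [16; 3, 4, 3, 32, …] (period length 4).
Convergents:
  p_0/q_0 = 16/1
  p_1/q_1 = 49/3
  p_2/q_2 = 212/13
  p_3/q_3 = 685/42
  p_4/q_4 = 22132/1357
  p_5/q_5 = 67081/4113
q_4 = 1357 ≤ 1799 < 4113 = q_5, so the answer is 22132/1357.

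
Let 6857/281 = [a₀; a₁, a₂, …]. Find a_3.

18

6857 = 24·281 + 113   →  a_0 = 24
281 = 2·113 + 55   →  a_1 = 2
113 = 2·55 + 3   →  a_2 = 2
55 = 18·3 + 1   →  a_3 = 18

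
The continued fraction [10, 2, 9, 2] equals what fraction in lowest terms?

Fold from the inside: start with 2/1.
  9 + 1/2 = 19/2
  2 + 2/19 = 40/19
  10 + 19/40 = 419/40

419/40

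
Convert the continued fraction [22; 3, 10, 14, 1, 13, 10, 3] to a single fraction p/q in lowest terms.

4543887/203555

Fold from the inside: start with 3/1.
  10 + 1/3 = 31/3
  13 + 3/31 = 406/31
  1 + 31/406 = 437/406
  14 + 406/437 = 6524/437
  10 + 437/6524 = 65677/6524
  3 + 6524/65677 = 203555/65677
  22 + 65677/203555 = 4543887/203555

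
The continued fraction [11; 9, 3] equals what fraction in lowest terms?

Fold from the inside: start with 3/1.
  9 + 1/3 = 28/3
  11 + 3/28 = 311/28

311/28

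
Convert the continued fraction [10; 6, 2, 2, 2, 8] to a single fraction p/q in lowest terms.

6581/648

Using pₖ = aₖpₖ₋₁ + pₖ₋₂ and qₖ = aₖqₖ₋₁ + qₖ₋₂:
  k=0: a=10, p=10, q=1
  k=1: a=6, p=61, q=6
  k=2: a=2, p=132, q=13
  k=3: a=2, p=325, q=32
  k=4: a=2, p=782, q=77
  k=5: a=8, p=6581, q=648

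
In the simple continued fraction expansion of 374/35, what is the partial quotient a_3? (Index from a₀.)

5

374 = 10·35 + 24   →  a_0 = 10
35 = 1·24 + 11   →  a_1 = 1
24 = 2·11 + 2   →  a_2 = 2
11 = 5·2 + 1   →  a_3 = 5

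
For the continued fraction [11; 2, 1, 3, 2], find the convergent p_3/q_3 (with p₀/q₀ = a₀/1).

125/11

Using pₖ = aₖpₖ₋₁ + pₖ₋₂, qₖ = aₖqₖ₋₁ + qₖ₋₂ (with p₋₁=1, p₋₂=0, q₋₁=0, q₋₂=1):
  k=0: a=11, p=11, q=1
  k=1: a=2, p=23, q=2
  k=2: a=1, p=34, q=3
  k=3: a=3, p=125, q=11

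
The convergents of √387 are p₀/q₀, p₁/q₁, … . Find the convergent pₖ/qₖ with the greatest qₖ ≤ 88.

√387 = [19; 1, 2, 19, 2, 1, 38, …] (period length 6).
Convergents:
  p_0/q_0 = 19/1
  p_1/q_1 = 20/1
  p_2/q_2 = 59/3
  p_3/q_3 = 1141/58
  p_4/q_4 = 2341/119
q_3 = 58 ≤ 88 < 119 = q_4, so the answer is 1141/58.

1141/58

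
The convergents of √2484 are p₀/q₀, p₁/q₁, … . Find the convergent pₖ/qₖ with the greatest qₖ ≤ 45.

√2484 = [49; 1, 5, 4, 5, 1, 98, …] (period length 6).
Convergents:
  p_0/q_0 = 49/1
  p_1/q_1 = 50/1
  p_2/q_2 = 299/6
  p_3/q_3 = 1246/25
  p_4/q_4 = 6529/131
q_3 = 25 ≤ 45 < 131 = q_4, so the answer is 1246/25.

1246/25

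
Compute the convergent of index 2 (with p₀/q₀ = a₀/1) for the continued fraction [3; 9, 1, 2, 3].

31/10

Using pₖ = aₖpₖ₋₁ + pₖ₋₂, qₖ = aₖqₖ₋₁ + qₖ₋₂ (with p₋₁=1, p₋₂=0, q₋₁=0, q₋₂=1):
  k=0: a=3, p=3, q=1
  k=1: a=9, p=28, q=9
  k=2: a=1, p=31, q=10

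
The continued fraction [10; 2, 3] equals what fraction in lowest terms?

73/7

Fold from the inside: start with 3/1.
  2 + 1/3 = 7/3
  10 + 3/7 = 73/7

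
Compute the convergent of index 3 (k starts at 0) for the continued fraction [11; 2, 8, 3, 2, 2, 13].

Using pₖ = aₖpₖ₋₁ + pₖ₋₂, qₖ = aₖqₖ₋₁ + qₖ₋₂ (with p₋₁=1, p₋₂=0, q₋₁=0, q₋₂=1):
  k=0: a=11, p=11, q=1
  k=1: a=2, p=23, q=2
  k=2: a=8, p=195, q=17
  k=3: a=3, p=608, q=53

608/53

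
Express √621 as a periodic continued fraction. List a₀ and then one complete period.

[24; 1, 11, 2, 11, 1, 48]

a₀ = ⌊√621⌋ = 24.
With m₀=0, d₀=1 and mₖ₊₁ = dₖaₖ − mₖ, dₖ₊₁ = (n − mₖ₊₁²)/dₖ, aₖ₊₁ = ⌊(a₀+mₖ₊₁)/dₖ₊₁⌋:
  k=1: m=24, d=45, a=1
  k=2: m=21, d=4, a=11
  k=3: m=23, d=23, a=2
  k=4: m=23, d=4, a=11
  k=5: m=21, d=45, a=1
  k=6: m=24, d=1, a=48
d=1 and a=2a₀=48 at k=6, so the next step gives (m, d) = (24, 45) again — its k=1 value — and the period has length 6.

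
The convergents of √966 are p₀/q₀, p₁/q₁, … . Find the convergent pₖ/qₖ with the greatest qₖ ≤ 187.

√966 = [31; 12, 2, 2, 2, 12, 62, …] (period length 6).
Convergents:
  p_0/q_0 = 31/1
  p_1/q_1 = 373/12
  p_2/q_2 = 777/25
  p_3/q_3 = 1927/62
  p_4/q_4 = 4631/149
  p_5/q_5 = 57499/1850
q_4 = 149 ≤ 187 < 1850 = q_5, so the answer is 4631/149.

4631/149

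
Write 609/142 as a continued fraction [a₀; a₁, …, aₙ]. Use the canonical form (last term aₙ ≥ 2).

609 = 4*142 + 41
142 = 3*41 + 19
41 = 2*19 + 3
19 = 6*3 + 1
3 = 3*1 + 0  (stop)
So 609/142 = [4; 3, 2, 6, 3].

[4; 3, 2, 6, 3]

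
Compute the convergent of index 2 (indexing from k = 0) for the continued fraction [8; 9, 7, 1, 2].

Using pₖ = aₖpₖ₋₁ + pₖ₋₂, qₖ = aₖqₖ₋₁ + qₖ₋₂ (with p₋₁=1, p₋₂=0, q₋₁=0, q₋₂=1):
  k=0: a=8, p=8, q=1
  k=1: a=9, p=73, q=9
  k=2: a=7, p=519, q=64

519/64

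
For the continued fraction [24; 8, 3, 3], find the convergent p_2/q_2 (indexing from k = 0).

603/25

Using pₖ = aₖpₖ₋₁ + pₖ₋₂, qₖ = aₖqₖ₋₁ + qₖ₋₂ (with p₋₁=1, p₋₂=0, q₋₁=0, q₋₂=1):
  k=0: a=24, p=24, q=1
  k=1: a=8, p=193, q=8
  k=2: a=3, p=603, q=25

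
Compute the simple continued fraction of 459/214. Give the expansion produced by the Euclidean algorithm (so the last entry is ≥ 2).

[2; 6, 1, 9, 3]

459 = 2×214 + 31
214 = 6×31 + 28
31 = 1×28 + 3
28 = 9×3 + 1
3 = 3×1 + 0  (stop)
So 459/214 = [2; 6, 1, 9, 3].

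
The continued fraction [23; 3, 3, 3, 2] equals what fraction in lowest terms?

Using pₖ = aₖpₖ₋₁ + pₖ₋₂ and qₖ = aₖqₖ₋₁ + qₖ₋₂:
  k=0: a=23, p=23, q=1
  k=1: a=3, p=70, q=3
  k=2: a=3, p=233, q=10
  k=3: a=3, p=769, q=33
  k=4: a=2, p=1771, q=76

1771/76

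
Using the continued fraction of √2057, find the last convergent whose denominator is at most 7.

√2057 = [45; 2, 1, 4, 1, 2, 90, …] (period length 6).
Convergents:
  p_0/q_0 = 45/1
  p_1/q_1 = 91/2
  p_2/q_2 = 136/3
  p_3/q_3 = 635/14
q_2 = 3 ≤ 7 < 14 = q_3, so the answer is 136/3.

136/3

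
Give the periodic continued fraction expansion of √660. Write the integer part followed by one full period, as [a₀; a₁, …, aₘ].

a₀ = ⌊√660⌋ = 25.
With m₀=0, d₀=1 and mₖ₊₁ = dₖaₖ − mₖ, dₖ₊₁ = (n − mₖ₊₁²)/dₖ, aₖ₊₁ = ⌊(a₀+mₖ₊₁)/dₖ₊₁⌋:
  k=1: m=25, d=35, a=1
  k=2: m=10, d=16, a=2
  k=3: m=22, d=11, a=4
  k=4: m=22, d=16, a=2
  k=5: m=10, d=35, a=1
  k=6: m=25, d=1, a=50
d=1 and a=2a₀=50 at k=6, so the next step gives (m, d) = (25, 35) again — its k=1 value — and the period has length 6.

[25; 1, 2, 4, 2, 1, 50]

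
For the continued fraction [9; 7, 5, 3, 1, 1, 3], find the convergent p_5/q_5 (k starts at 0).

2431/266

Using pₖ = aₖpₖ₋₁ + pₖ₋₂, qₖ = aₖqₖ₋₁ + qₖ₋₂ (with p₋₁=1, p₋₂=0, q₋₁=0, q₋₂=1):
  k=0: a=9, p=9, q=1
  k=1: a=7, p=64, q=7
  k=2: a=5, p=329, q=36
  k=3: a=3, p=1051, q=115
  k=4: a=1, p=1380, q=151
  k=5: a=1, p=2431, q=266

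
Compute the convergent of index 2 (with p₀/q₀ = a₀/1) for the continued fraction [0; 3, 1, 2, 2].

1/4

Using pₖ = aₖpₖ₋₁ + pₖ₋₂, qₖ = aₖqₖ₋₁ + qₖ₋₂ (with p₋₁=1, p₋₂=0, q₋₁=0, q₋₂=1):
  k=0: a=0, p=0, q=1
  k=1: a=3, p=1, q=3
  k=2: a=1, p=1, q=4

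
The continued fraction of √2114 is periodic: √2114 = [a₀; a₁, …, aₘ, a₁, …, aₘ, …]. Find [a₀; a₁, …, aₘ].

[45; 1, 44, 1, 90]

a₀ = ⌊√2114⌋ = 45.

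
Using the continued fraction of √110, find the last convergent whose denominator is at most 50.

√110 = [10; 2, 20, …] (period length 2).
Convergents:
  p_0/q_0 = 10/1
  p_1/q_1 = 21/2
  p_2/q_2 = 430/41
  p_3/q_3 = 881/84
q_2 = 41 ≤ 50 < 84 = q_3, so the answer is 430/41.

430/41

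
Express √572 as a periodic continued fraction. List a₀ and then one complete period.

[23; 1, 10, 1, 46]

a₀ = ⌊√572⌋ = 23.
With m₀=0, d₀=1 and mₖ₊₁ = dₖaₖ − mₖ, dₖ₊₁ = (n − mₖ₊₁²)/dₖ, aₖ₊₁ = ⌊(a₀+mₖ₊₁)/dₖ₊₁⌋:
  k=1: m=23, d=43, a=1
  k=2: m=20, d=4, a=10
  k=3: m=20, d=43, a=1
  k=4: m=23, d=1, a=46
d=1 and a=2a₀=46 at k=4, so the next step gives (m, d) = (23, 43) again — its k=1 value — and the period has length 4.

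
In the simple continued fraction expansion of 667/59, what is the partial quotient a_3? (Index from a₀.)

1

667 = 11·59 + 18   →  a_0 = 11
59 = 3·18 + 5   →  a_1 = 3
18 = 3·5 + 3   →  a_2 = 3
5 = 1·3 + 2   →  a_3 = 1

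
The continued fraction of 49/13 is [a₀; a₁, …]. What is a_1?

1

49 = 3·13 + 10   →  a_0 = 3
13 = 1·10 + 3   →  a_1 = 1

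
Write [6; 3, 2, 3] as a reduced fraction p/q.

Using pₖ = aₖpₖ₋₁ + pₖ₋₂ and qₖ = aₖqₖ₋₁ + qₖ₋₂:
  k=0: a=6, p=6, q=1
  k=1: a=3, p=19, q=3
  k=2: a=2, p=44, q=7
  k=3: a=3, p=151, q=24

151/24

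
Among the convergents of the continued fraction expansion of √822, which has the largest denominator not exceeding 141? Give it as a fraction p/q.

√822 = [28; 1, 2, 28, 2, 1, 56, …] (period length 6).
Convergents:
  p_0/q_0 = 28/1
  p_1/q_1 = 29/1
  p_2/q_2 = 86/3
  p_3/q_3 = 2437/85
  p_4/q_4 = 4960/173
q_3 = 85 ≤ 141 < 173 = q_4, so the answer is 2437/85.

2437/85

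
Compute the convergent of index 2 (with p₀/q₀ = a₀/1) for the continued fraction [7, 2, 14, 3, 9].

Using pₖ = aₖpₖ₋₁ + pₖ₋₂, qₖ = aₖqₖ₋₁ + qₖ₋₂ (with p₋₁=1, p₋₂=0, q₋₁=0, q₋₂=1):
  k=0: a=7, p=7, q=1
  k=1: a=2, p=15, q=2
  k=2: a=14, p=217, q=29

217/29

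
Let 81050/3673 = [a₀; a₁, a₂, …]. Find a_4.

81050 = 22·3673 + 244   →  a_0 = 22
3673 = 15·244 + 13   →  a_1 = 15
244 = 18·13 + 10   →  a_2 = 18
13 = 1·10 + 3   →  a_3 = 1
10 = 3·3 + 1   →  a_4 = 3

3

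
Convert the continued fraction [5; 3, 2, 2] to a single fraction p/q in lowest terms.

Using pₖ = aₖpₖ₋₁ + pₖ₋₂ and qₖ = aₖqₖ₋₁ + qₖ₋₂:
  k=0: a=5, p=5, q=1
  k=1: a=3, p=16, q=3
  k=2: a=2, p=37, q=7
  k=3: a=2, p=90, q=17

90/17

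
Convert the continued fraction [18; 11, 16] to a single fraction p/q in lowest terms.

Using pₖ = aₖpₖ₋₁ + pₖ₋₂ and qₖ = aₖqₖ₋₁ + qₖ₋₂:
  k=0: a=18, p=18, q=1
  k=1: a=11, p=199, q=11
  k=2: a=16, p=3202, q=177

3202/177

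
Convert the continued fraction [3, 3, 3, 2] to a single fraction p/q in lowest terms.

76/23

Using pₖ = aₖpₖ₋₁ + pₖ₋₂ and qₖ = aₖqₖ₋₁ + qₖ₋₂:
  k=0: a=3, p=3, q=1
  k=1: a=3, p=10, q=3
  k=2: a=3, p=33, q=10
  k=3: a=2, p=76, q=23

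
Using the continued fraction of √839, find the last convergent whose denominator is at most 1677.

√839 = [28; 1, 27, 1, 56, …] (period length 4).
Convergents:
  p_0/q_0 = 28/1
  p_1/q_1 = 29/1
  p_2/q_2 = 811/28
  p_3/q_3 = 840/29
  p_4/q_4 = 47851/1652
  p_5/q_5 = 48691/1681
q_4 = 1652 ≤ 1677 < 1681 = q_5, so the answer is 47851/1652.

47851/1652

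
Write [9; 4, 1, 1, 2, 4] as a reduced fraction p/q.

Fold from the inside: start with 4/1.
  2 + 1/4 = 9/4
  1 + 4/9 = 13/9
  1 + 9/13 = 22/13
  4 + 13/22 = 101/22
  9 + 22/101 = 931/101

931/101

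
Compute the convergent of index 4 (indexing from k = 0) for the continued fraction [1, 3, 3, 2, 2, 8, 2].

73/56

Using pₖ = aₖpₖ₋₁ + pₖ₋₂, qₖ = aₖqₖ₋₁ + qₖ₋₂ (with p₋₁=1, p₋₂=0, q₋₁=0, q₋₂=1):
  k=0: a=1, p=1, q=1
  k=1: a=3, p=4, q=3
  k=2: a=3, p=13, q=10
  k=3: a=2, p=30, q=23
  k=4: a=2, p=73, q=56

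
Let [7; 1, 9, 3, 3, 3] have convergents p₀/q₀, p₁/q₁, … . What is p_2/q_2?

79/10

Using pₖ = aₖpₖ₋₁ + pₖ₋₂, qₖ = aₖqₖ₋₁ + qₖ₋₂ (with p₋₁=1, p₋₂=0, q₋₁=0, q₋₂=1):
  k=0: a=7, p=7, q=1
  k=1: a=1, p=8, q=1
  k=2: a=9, p=79, q=10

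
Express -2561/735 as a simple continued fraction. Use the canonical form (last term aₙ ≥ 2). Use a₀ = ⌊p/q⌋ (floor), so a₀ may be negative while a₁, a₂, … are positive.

[-4; 1, 1, 15, 2, 11]

-2561 = -4×735 + 379
735 = 1×379 + 356
379 = 1×356 + 23
356 = 15×23 + 11
23 = 2×11 + 1
11 = 11×1 + 0  (stop)
So -2561/735 = [-4; 1, 1, 15, 2, 11].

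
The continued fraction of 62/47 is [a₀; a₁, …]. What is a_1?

3

62 = 1·47 + 15   →  a_0 = 1
47 = 3·15 + 2   →  a_1 = 3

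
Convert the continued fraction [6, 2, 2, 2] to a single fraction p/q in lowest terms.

77/12

Using pₖ = aₖpₖ₋₁ + pₖ₋₂ and qₖ = aₖqₖ₋₁ + qₖ₋₂:
  k=0: a=6, p=6, q=1
  k=1: a=2, p=13, q=2
  k=2: a=2, p=32, q=5
  k=3: a=2, p=77, q=12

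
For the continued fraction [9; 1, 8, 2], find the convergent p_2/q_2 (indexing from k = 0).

89/9

Using pₖ = aₖpₖ₋₁ + pₖ₋₂, qₖ = aₖqₖ₋₁ + qₖ₋₂ (with p₋₁=1, p₋₂=0, q₋₁=0, q₋₂=1):
  k=0: a=9, p=9, q=1
  k=1: a=1, p=10, q=1
  k=2: a=8, p=89, q=9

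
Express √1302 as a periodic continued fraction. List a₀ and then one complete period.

a₀ = ⌊√1302⌋ = 36.
With m₀=0, d₀=1 and mₖ₊₁ = dₖaₖ − mₖ, dₖ₊₁ = (n − mₖ₊₁²)/dₖ, aₖ₊₁ = ⌊(a₀+mₖ₊₁)/dₖ₊₁⌋:
  k=1: m=36, d=6, a=12
  k=2: m=36, d=1, a=72
d=1 and a=2a₀=72 at k=2, so the next step gives (m, d) = (36, 6) again — its k=1 value — and the period has length 2.

[36; 12, 72]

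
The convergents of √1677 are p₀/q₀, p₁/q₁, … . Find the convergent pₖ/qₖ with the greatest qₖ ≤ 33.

819/20

√1677 = [40; 1, 19, 2, 19, 1, 80, …] (period length 6).
Convergents:
  p_0/q_0 = 40/1
  p_1/q_1 = 41/1
  p_2/q_2 = 819/20
  p_3/q_3 = 1679/41
q_2 = 20 ≤ 33 < 41 = q_3, so the answer is 819/20.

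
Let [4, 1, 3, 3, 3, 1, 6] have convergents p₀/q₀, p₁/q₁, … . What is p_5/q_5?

267/56

Using pₖ = aₖpₖ₋₁ + pₖ₋₂, qₖ = aₖqₖ₋₁ + qₖ₋₂ (with p₋₁=1, p₋₂=0, q₋₁=0, q₋₂=1):
  k=0: a=4, p=4, q=1
  k=1: a=1, p=5, q=1
  k=2: a=3, p=19, q=4
  k=3: a=3, p=62, q=13
  k=4: a=3, p=205, q=43
  k=5: a=1, p=267, q=56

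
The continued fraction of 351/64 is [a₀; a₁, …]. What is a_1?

2

351 = 5·64 + 31   →  a_0 = 5
64 = 2·31 + 2   →  a_1 = 2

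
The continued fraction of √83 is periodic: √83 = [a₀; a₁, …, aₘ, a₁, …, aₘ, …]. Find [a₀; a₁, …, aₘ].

a₀ = ⌊√83⌋ = 9.
With m₀=0, d₀=1 and mₖ₊₁ = dₖaₖ − mₖ, dₖ₊₁ = (n − mₖ₊₁²)/dₖ, aₖ₊₁ = ⌊(a₀+mₖ₊₁)/dₖ₊₁⌋:
  k=1: m=9, d=2, a=9
  k=2: m=9, d=1, a=18
d=1 and a=2a₀=18 at k=2, so the next step gives (m, d) = (9, 2) again — its k=1 value — and the period has length 2.

[9; 9, 18]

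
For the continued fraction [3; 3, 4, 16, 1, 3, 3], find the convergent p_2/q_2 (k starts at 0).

43/13

Using pₖ = aₖpₖ₋₁ + pₖ₋₂, qₖ = aₖqₖ₋₁ + qₖ₋₂ (with p₋₁=1, p₋₂=0, q₋₁=0, q₋₂=1):
  k=0: a=3, p=3, q=1
  k=1: a=3, p=10, q=3
  k=2: a=4, p=43, q=13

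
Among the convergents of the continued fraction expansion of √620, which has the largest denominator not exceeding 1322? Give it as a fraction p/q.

12425/499

√620 = [24; 1, 8, 1, 48, …] (period length 4).
Convergents:
  p_0/q_0 = 24/1
  p_1/q_1 = 25/1
  p_2/q_2 = 224/9
  p_3/q_3 = 249/10
  p_4/q_4 = 12176/489
  p_5/q_5 = 12425/499
  p_6/q_6 = 111576/4481
q_5 = 499 ≤ 1322 < 4481 = q_6, so the answer is 12425/499.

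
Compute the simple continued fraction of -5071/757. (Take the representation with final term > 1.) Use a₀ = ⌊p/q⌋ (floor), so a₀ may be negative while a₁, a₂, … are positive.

-5071 = -7*757 + 228
757 = 3*228 + 73
228 = 3*73 + 9
73 = 8*9 + 1
9 = 9*1 + 0  (stop)
So -5071/757 = [-7; 3, 3, 8, 9].

[-7; 3, 3, 8, 9]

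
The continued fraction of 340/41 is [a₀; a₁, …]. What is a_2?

340 = 8·41 + 12   →  a_0 = 8
41 = 3·12 + 5   →  a_1 = 3
12 = 2·5 + 2   →  a_2 = 2

2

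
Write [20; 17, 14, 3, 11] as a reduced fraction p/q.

166747/8313

Fold from the inside: start with 11/1.
  3 + 1/11 = 34/11
  14 + 11/34 = 487/34
  17 + 34/487 = 8313/487
  20 + 487/8313 = 166747/8313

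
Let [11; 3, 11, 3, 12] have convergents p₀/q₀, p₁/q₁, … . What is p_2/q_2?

385/34

Using pₖ = aₖpₖ₋₁ + pₖ₋₂, qₖ = aₖqₖ₋₁ + qₖ₋₂ (with p₋₁=1, p₋₂=0, q₋₁=0, q₋₂=1):
  k=0: a=11, p=11, q=1
  k=1: a=3, p=34, q=3
  k=2: a=11, p=385, q=34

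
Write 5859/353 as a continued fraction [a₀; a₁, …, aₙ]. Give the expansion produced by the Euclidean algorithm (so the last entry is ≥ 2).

[16; 1, 1, 2, 17, 4]

5859 = 16*353 + 211
353 = 1*211 + 142
211 = 1*142 + 69
142 = 2*69 + 4
69 = 17*4 + 1
4 = 4*1 + 0  (stop)
So 5859/353 = [16; 1, 1, 2, 17, 4].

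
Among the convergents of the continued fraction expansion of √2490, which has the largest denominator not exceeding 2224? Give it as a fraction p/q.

√2490 = [49; 1, 8, 1, 98, …] (period length 4).
Convergents:
  p_0/q_0 = 49/1
  p_1/q_1 = 50/1
  p_2/q_2 = 449/9
  p_3/q_3 = 499/10
  p_4/q_4 = 49351/989
  p_5/q_5 = 49850/999
  p_6/q_6 = 448151/8981
q_5 = 999 ≤ 2224 < 8981 = q_6, so the answer is 49850/999.

49850/999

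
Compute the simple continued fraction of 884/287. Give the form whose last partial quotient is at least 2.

[3; 12, 2, 11]

884 = 3·287 + 23
287 = 12·23 + 11
23 = 2·11 + 1
11 = 11·1 + 0  (stop)
So 884/287 = [3; 12, 2, 11].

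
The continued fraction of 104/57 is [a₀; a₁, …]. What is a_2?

104 = 1·57 + 47   →  a_0 = 1
57 = 1·47 + 10   →  a_1 = 1
47 = 4·10 + 7   →  a_2 = 4

4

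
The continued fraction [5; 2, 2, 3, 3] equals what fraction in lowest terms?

303/56

Using pₖ = aₖpₖ₋₁ + pₖ₋₂ and qₖ = aₖqₖ₋₁ + qₖ₋₂:
  k=0: a=5, p=5, q=1
  k=1: a=2, p=11, q=2
  k=2: a=2, p=27, q=5
  k=3: a=3, p=92, q=17
  k=4: a=3, p=303, q=56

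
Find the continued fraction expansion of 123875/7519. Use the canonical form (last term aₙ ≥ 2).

123875 = 16×7519 + 3571
7519 = 2×3571 + 377
3571 = 9×377 + 178
377 = 2×178 + 21
178 = 8×21 + 10
21 = 2×10 + 1
10 = 10×1 + 0  (stop)
So 123875/7519 = [16; 2, 9, 2, 8, 2, 10].

[16; 2, 9, 2, 8, 2, 10]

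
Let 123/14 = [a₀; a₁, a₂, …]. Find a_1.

1

123 = 8·14 + 11   →  a_0 = 8
14 = 1·11 + 3   →  a_1 = 1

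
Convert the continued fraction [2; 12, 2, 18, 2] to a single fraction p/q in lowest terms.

1974/949

Fold from the inside: start with 2/1.
  18 + 1/2 = 37/2
  2 + 2/37 = 76/37
  12 + 37/76 = 949/76
  2 + 76/949 = 1974/949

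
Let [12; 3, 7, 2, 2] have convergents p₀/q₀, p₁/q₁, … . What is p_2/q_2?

271/22

Using pₖ = aₖpₖ₋₁ + pₖ₋₂, qₖ = aₖqₖ₋₁ + qₖ₋₂ (with p₋₁=1, p₋₂=0, q₋₁=0, q₋₂=1):
  k=0: a=12, p=12, q=1
  k=1: a=3, p=37, q=3
  k=2: a=7, p=271, q=22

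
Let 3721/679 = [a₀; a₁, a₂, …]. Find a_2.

12

3721 = 5·679 + 326   →  a_0 = 5
679 = 2·326 + 27   →  a_1 = 2
326 = 12·27 + 2   →  a_2 = 12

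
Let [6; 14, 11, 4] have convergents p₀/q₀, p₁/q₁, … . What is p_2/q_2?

Using pₖ = aₖpₖ₋₁ + pₖ₋₂, qₖ = aₖqₖ₋₁ + qₖ₋₂ (with p₋₁=1, p₋₂=0, q₋₁=0, q₋₂=1):
  k=0: a=6, p=6, q=1
  k=1: a=14, p=85, q=14
  k=2: a=11, p=941, q=155

941/155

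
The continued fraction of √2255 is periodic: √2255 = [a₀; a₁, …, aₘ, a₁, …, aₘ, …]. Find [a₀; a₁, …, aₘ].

a₀ = ⌊√2255⌋ = 47.

[47; 2, 18, 2, 94]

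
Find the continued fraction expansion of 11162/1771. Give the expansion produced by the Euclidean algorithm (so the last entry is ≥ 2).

[6; 3, 3, 3, 2, 7, 3]

11162 = 6×1771 + 536
1771 = 3×536 + 163
536 = 3×163 + 47
163 = 3×47 + 22
47 = 2×22 + 3
22 = 7×3 + 1
3 = 3×1 + 0  (stop)
So 11162/1771 = [6; 3, 3, 3, 2, 7, 3].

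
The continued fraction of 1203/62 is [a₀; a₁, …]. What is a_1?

2

1203 = 19·62 + 25   →  a_0 = 19
62 = 2·25 + 12   →  a_1 = 2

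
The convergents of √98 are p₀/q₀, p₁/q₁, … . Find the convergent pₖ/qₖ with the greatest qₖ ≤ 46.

99/10

√98 = [9; 1, 8, 1, 18, …] (period length 4).
Convergents:
  p_0/q_0 = 9/1
  p_1/q_1 = 10/1
  p_2/q_2 = 89/9
  p_3/q_3 = 99/10
  p_4/q_4 = 1871/189
q_3 = 10 ≤ 46 < 189 = q_4, so the answer is 99/10.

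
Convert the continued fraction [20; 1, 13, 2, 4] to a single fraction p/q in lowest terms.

2721/130

Fold from the inside: start with 4/1.
  2 + 1/4 = 9/4
  13 + 4/9 = 121/9
  1 + 9/121 = 130/121
  20 + 121/130 = 2721/130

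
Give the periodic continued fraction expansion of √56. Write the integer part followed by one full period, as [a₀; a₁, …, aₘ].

[7; 2, 14]

a₀ = ⌊√56⌋ = 7.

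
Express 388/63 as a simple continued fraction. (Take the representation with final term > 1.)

388 = 6·63 + 10
63 = 6·10 + 3
10 = 3·3 + 1
3 = 3·1 + 0  (stop)
So 388/63 = [6; 6, 3, 3].

[6; 6, 3, 3]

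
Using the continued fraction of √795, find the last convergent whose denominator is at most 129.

√795 = [28; 5, 9, 5, 56, …] (period length 4).
Convergents:
  p_0/q_0 = 28/1
  p_1/q_1 = 141/5
  p_2/q_2 = 1297/46
  p_3/q_3 = 6626/235
q_2 = 46 ≤ 129 < 235 = q_3, so the answer is 1297/46.

1297/46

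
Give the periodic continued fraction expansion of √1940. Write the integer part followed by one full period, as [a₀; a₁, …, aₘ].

a₀ = ⌊√1940⌋ = 44.
With m₀=0, d₀=1 and mₖ₊₁ = dₖaₖ − mₖ, dₖ₊₁ = (n − mₖ₊₁²)/dₖ, aₖ₊₁ = ⌊(a₀+mₖ₊₁)/dₖ₊₁⌋:
  k=1: m=44, d=4, a=22
  k=2: m=44, d=1, a=88
d=1 and a=2a₀=88 at k=2, so the next step gives (m, d) = (44, 4) again — its k=1 value — and the period has length 2.

[44; 22, 88]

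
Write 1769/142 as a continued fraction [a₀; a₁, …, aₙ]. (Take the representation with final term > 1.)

1769 = 12*142 + 65
142 = 2*65 + 12
65 = 5*12 + 5
12 = 2*5 + 2
5 = 2*2 + 1
2 = 2*1 + 0  (stop)
So 1769/142 = [12; 2, 5, 2, 2, 2].

[12; 2, 5, 2, 2, 2]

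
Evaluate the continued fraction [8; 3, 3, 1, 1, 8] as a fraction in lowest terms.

Fold from the inside: start with 8/1.
  1 + 1/8 = 9/8
  1 + 8/9 = 17/9
  3 + 9/17 = 60/17
  3 + 17/60 = 197/60
  8 + 60/197 = 1636/197

1636/197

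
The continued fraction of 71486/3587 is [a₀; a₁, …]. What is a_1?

1

71486 = 19·3587 + 3333   →  a_0 = 19
3587 = 1·3333 + 254   →  a_1 = 1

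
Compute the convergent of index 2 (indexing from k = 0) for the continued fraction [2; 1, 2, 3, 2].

8/3

Using pₖ = aₖpₖ₋₁ + pₖ₋₂, qₖ = aₖqₖ₋₁ + qₖ₋₂ (with p₋₁=1, p₋₂=0, q₋₁=0, q₋₂=1):
  k=0: a=2, p=2, q=1
  k=1: a=1, p=3, q=1
  k=2: a=2, p=8, q=3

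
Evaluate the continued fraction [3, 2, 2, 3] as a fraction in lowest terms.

58/17

Fold from the inside: start with 3/1.
  2 + 1/3 = 7/3
  2 + 3/7 = 17/7
  3 + 7/17 = 58/17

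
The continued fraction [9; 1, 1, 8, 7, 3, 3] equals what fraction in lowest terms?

Using pₖ = aₖpₖ₋₁ + pₖ₋₂ and qₖ = aₖqₖ₋₁ + qₖ₋₂:
  k=0: a=9, p=9, q=1
  k=1: a=1, p=10, q=1
  k=2: a=1, p=19, q=2
  k=3: a=8, p=162, q=17
  k=4: a=7, p=1153, q=121
  k=5: a=3, p=3621, q=380
  k=6: a=3, p=12016, q=1261

12016/1261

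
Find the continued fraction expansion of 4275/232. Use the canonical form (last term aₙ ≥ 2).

[18; 2, 2, 1, 10, 3]

4275 = 18*232 + 99
232 = 2*99 + 34
99 = 2*34 + 31
34 = 1*31 + 3
31 = 10*3 + 1
3 = 3*1 + 0  (stop)
So 4275/232 = [18; 2, 2, 1, 10, 3].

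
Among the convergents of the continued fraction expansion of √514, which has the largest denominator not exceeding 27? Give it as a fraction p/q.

√514 = [22; 1, 2, 22, 2, 1, 44, …] (period length 6).
Convergents:
  p_0/q_0 = 22/1
  p_1/q_1 = 23/1
  p_2/q_2 = 68/3
  p_3/q_3 = 1519/67
q_2 = 3 ≤ 27 < 67 = q_3, so the answer is 68/3.

68/3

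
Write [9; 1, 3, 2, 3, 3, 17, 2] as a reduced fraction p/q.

Using pₖ = aₖpₖ₋₁ + pₖ₋₂ and qₖ = aₖqₖ₋₁ + qₖ₋₂:
  k=0: a=9, p=9, q=1
  k=1: a=1, p=10, q=1
  k=2: a=3, p=39, q=4
  k=3: a=2, p=88, q=9
  k=4: a=3, p=303, q=31
  k=5: a=3, p=997, q=102
  k=6: a=17, p=17252, q=1765
  k=7: a=2, p=35501, q=3632

35501/3632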